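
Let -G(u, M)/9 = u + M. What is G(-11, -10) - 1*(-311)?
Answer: 500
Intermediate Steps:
G(u, M) = -9*M - 9*u (G(u, M) = -9*(u + M) = -9*(M + u) = -9*M - 9*u)
G(-11, -10) - 1*(-311) = (-9*(-10) - 9*(-11)) - 1*(-311) = (90 + 99) + 311 = 189 + 311 = 500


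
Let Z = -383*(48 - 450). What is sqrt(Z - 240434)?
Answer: 2*I*sqrt(21617) ≈ 294.05*I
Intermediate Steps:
Z = 153966 (Z = -383*(-402) = 153966)
sqrt(Z - 240434) = sqrt(153966 - 240434) = sqrt(-86468) = 2*I*sqrt(21617)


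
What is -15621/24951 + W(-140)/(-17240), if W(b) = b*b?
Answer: -6319547/3584627 ≈ -1.7630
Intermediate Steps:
W(b) = b²
-15621/24951 + W(-140)/(-17240) = -15621/24951 + (-140)²/(-17240) = -15621*1/24951 + 19600*(-1/17240) = -5207/8317 - 490/431 = -6319547/3584627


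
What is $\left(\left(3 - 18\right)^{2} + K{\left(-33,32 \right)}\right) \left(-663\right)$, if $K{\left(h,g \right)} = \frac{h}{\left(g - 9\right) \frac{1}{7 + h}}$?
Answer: $- \frac{3999879}{23} \approx -1.7391 \cdot 10^{5}$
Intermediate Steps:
$K{\left(h,g \right)} = \frac{h \left(7 + h\right)}{-9 + g}$ ($K{\left(h,g \right)} = \frac{h}{\left(-9 + g\right) \frac{1}{7 + h}} = \frac{h}{\frac{1}{7 + h} \left(-9 + g\right)} = h \frac{7 + h}{-9 + g} = \frac{h \left(7 + h\right)}{-9 + g}$)
$\left(\left(3 - 18\right)^{2} + K{\left(-33,32 \right)}\right) \left(-663\right) = \left(\left(3 - 18\right)^{2} - \frac{33 \left(7 - 33\right)}{-9 + 32}\right) \left(-663\right) = \left(\left(-15\right)^{2} - 33 \cdot \frac{1}{23} \left(-26\right)\right) \left(-663\right) = \left(225 - \frac{33}{23} \left(-26\right)\right) \left(-663\right) = \left(225 + \frac{858}{23}\right) \left(-663\right) = \frac{6033}{23} \left(-663\right) = - \frac{3999879}{23}$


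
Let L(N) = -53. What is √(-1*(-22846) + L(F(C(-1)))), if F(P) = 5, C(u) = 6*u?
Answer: √22793 ≈ 150.97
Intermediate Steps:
√(-1*(-22846) + L(F(C(-1)))) = √(-1*(-22846) - 53) = √(22846 - 53) = √22793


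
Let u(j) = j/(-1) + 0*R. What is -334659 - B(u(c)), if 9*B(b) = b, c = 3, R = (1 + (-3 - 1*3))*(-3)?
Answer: -1003976/3 ≈ -3.3466e+5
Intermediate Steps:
R = 15 (R = (1 + (-3 - 3))*(-3) = (1 - 6)*(-3) = -5*(-3) = 15)
u(j) = -j (u(j) = j/(-1) + 0*15 = j*(-1) + 0 = -j + 0 = -j)
B(b) = b/9
-334659 - B(u(c)) = -334659 - (-1*3)/9 = -334659 - (-3)/9 = -334659 - 1*(-⅓) = -334659 + ⅓ = -1003976/3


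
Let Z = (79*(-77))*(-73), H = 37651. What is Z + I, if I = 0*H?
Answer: 444059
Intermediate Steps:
I = 0 (I = 0*37651 = 0)
Z = 444059 (Z = -6083*(-73) = 444059)
Z + I = 444059 + 0 = 444059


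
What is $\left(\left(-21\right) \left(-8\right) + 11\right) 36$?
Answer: $6444$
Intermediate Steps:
$\left(\left(-21\right) \left(-8\right) + 11\right) 36 = \left(168 + 11\right) 36 = 179 \cdot 36 = 6444$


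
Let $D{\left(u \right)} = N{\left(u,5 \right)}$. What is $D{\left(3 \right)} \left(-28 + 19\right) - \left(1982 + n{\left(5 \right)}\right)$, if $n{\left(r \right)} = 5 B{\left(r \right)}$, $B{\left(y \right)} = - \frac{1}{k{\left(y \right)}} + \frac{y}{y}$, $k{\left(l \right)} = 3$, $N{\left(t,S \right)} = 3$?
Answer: $- \frac{6037}{3} \approx -2012.3$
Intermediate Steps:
$D{\left(u \right)} = 3$
$B{\left(y \right)} = \frac{2}{3}$ ($B{\left(y \right)} = - \frac{1}{3} + \frac{y}{y} = \left(-1\right) \frac{1}{3} + 1 = - \frac{1}{3} + 1 = \frac{2}{3}$)
$n{\left(r \right)} = \frac{10}{3}$ ($n{\left(r \right)} = 5 \cdot \frac{2}{3} = \frac{10}{3}$)
$D{\left(3 \right)} \left(-28 + 19\right) - \left(1982 + n{\left(5 \right)}\right) = 3 \left(-28 + 19\right) - \left(1982 + \frac{10}{3}\right) = 3 \left(-9\right) - \frac{5956}{3} = -27 - \frac{5956}{3} = - \frac{6037}{3}$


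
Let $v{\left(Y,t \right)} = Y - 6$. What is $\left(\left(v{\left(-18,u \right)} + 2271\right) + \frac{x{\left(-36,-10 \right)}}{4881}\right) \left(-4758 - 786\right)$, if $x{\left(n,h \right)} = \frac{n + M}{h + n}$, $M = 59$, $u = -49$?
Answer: $- \frac{20268136812}{1627} \approx -1.2457 \cdot 10^{7}$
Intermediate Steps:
$x{\left(n,h \right)} = \frac{59 + n}{h + n}$ ($x{\left(n,h \right)} = \frac{n + 59}{h + n} = \frac{59 + n}{h + n}$)
$v{\left(Y,t \right)} = -6 + Y$
$\left(\left(v{\left(-18,u \right)} + 2271\right) + \frac{x{\left(-36,-10 \right)}}{4881}\right) \left(-4758 - 786\right) = \left(\left(\left(-6 - 18\right) + 2271\right) + \frac{\frac{1}{-10 - 36} \left(59 - 36\right)}{4881}\right) \left(-4758 - 786\right) = \left(\left(-24 + 2271\right) + \frac{1}{-46} \cdot 23 \cdot \frac{1}{4881}\right) \left(-5544\right) = \left(2247 + \left(- \frac{1}{46}\right) 23 \cdot \frac{1}{4881}\right) \left(-5544\right) = \left(2247 - \frac{1}{9762}\right) \left(-5544\right) = \frac{21935213}{9762} \left(-5544\right) = - \frac{20268136812}{1627}$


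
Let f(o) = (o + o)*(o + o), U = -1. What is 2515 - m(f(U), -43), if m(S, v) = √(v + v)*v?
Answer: 2515 + 43*I*√86 ≈ 2515.0 + 398.77*I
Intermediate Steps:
f(o) = 4*o² (f(o) = (2*o)*(2*o) = 4*o²)
m(S, v) = √2*v^(3/2) (m(S, v) = √(2*v)*v = (√2*√v)*v = √2*v^(3/2))
2515 - m(f(U), -43) = 2515 - √2*(-43)^(3/2) = 2515 - √2*(-43*I*√43) = 2515 - (-43)*I*√86 = 2515 + 43*I*√86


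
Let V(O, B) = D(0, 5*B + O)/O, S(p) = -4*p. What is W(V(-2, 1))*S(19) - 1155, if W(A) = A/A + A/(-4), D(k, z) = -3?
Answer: -2405/2 ≈ -1202.5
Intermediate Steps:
V(O, B) = -3/O
W(A) = 1 - A/4 (W(A) = 1 + A*(-¼) = 1 - A/4)
W(V(-2, 1))*S(19) - 1155 = (1 - (-3)/(4*(-2)))*(-4*19) - 1155 = (1 - (-3)*(-1)/(4*2))*(-76) - 1155 = (1 - ¼*3/2)*(-76) - 1155 = (1 - 3/8)*(-76) - 1155 = (5/8)*(-76) - 1155 = -95/2 - 1155 = -2405/2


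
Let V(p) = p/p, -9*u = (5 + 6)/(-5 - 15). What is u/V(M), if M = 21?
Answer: 11/180 ≈ 0.061111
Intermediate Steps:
u = 11/180 (u = -(5 + 6)/(9*(-5 - 15)) = -11/(9*(-20)) = -11*(-1)/(9*20) = -1/9*(-11/20) = 11/180 ≈ 0.061111)
V(p) = 1
u/V(M) = (11/180)/1 = (11/180)*1 = 11/180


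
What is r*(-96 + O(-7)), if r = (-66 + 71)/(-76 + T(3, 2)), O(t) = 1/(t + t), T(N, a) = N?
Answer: 6725/1022 ≈ 6.5802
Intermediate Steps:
O(t) = 1/(2*t)
r = -5/73 (r = (-66 + 71)/(-76 + 3) = 5/(-73) = 5*(-1/73) = -5/73 ≈ -0.068493)
r*(-96 + O(-7)) = -5*(-96 + (1/2)/(-7))/73 = -5*(-96 + (1/2)*(-1/7))/73 = -5*(-96 - 1/14)/73 = -5/73*(-1345/14) = 6725/1022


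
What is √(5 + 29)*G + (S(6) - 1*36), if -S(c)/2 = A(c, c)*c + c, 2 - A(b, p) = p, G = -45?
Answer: -45*√34 ≈ -262.39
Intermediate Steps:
A(b, p) = 2 - p
S(c) = -2*c - 2*c*(2 - c) (S(c) = -2*((2 - c)*c + c) = -2*(c*(2 - c) + c) = -2*(c + c*(2 - c)) = -2*c - 2*c*(2 - c))
√(5 + 29)*G + (S(6) - 1*36) = √(5 + 29)*(-45) + (2*6*(-3 + 6) - 1*36) = √34*(-45) + (2*6*3 - 36) = -45*√34 + (36 - 36) = -45*√34 + 0 = -45*√34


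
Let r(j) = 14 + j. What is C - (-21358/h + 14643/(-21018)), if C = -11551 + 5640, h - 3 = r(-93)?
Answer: -412076326/66557 ≈ -6191.3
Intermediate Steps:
h = -76 (h = 3 + (14 - 93) = 3 - 79 = -76)
C = -5911
C - (-21358/h + 14643/(-21018)) = -5911 - (-21358/(-76) + 14643/(-21018)) = -5911 - (-21358*(-1/76) + 14643*(-1/21018)) = -5911 - (10679/38 - 4881/7006) = -5911 - 1*18657899/66557 = -5911 - 18657899/66557 = -412076326/66557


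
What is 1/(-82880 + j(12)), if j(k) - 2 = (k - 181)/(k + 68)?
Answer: -80/6630409 ≈ -1.2066e-5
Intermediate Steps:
j(k) = 2 + (-181 + k)/(68 + k) (j(k) = 2 + (k - 181)/(k + 68) = 2 + (-181 + k)/(68 + k))
1/(-82880 + j(12)) = 1/(-82880 + 3*(-15 + 12)/(68 + 12)) = 1/(-82880 + 3*(-3)/80) = 1/(-82880 + 3*(1/80)*(-3)) = 1/(-82880 - 9/80) = 1/(-6630409/80) = -80/6630409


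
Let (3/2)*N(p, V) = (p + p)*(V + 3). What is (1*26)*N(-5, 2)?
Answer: -2600/3 ≈ -866.67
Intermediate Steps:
N(p, V) = 4*p*(3 + V)/3 (N(p, V) = 2*((p + p)*(V + 3))/3 = 2*((2*p)*(3 + V))/3 = 2*(2*p*(3 + V))/3 = 4*p*(3 + V)/3)
(1*26)*N(-5, 2) = (1*26)*((4/3)*(-5)*(3 + 2)) = 26*((4/3)*(-5)*5) = 26*(-100/3) = -2600/3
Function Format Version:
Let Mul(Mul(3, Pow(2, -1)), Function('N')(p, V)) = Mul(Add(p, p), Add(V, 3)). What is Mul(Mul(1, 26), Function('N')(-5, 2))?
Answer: Rational(-2600, 3) ≈ -866.67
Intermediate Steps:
Function('N')(p, V) = Mul(Rational(4, 3), p, Add(3, V)) (Function('N')(p, V) = Mul(Rational(2, 3), Mul(Add(p, p), Add(V, 3))) = Mul(Rational(2, 3), Mul(Mul(2, p), Add(3, V))) = Mul(Rational(2, 3), Mul(2, p, Add(3, V))) = Mul(Rational(4, 3), p, Add(3, V)))
Mul(Mul(1, 26), Function('N')(-5, 2)) = Mul(Mul(1, 26), Mul(Rational(4, 3), -5, Add(3, 2))) = Mul(26, Mul(Rational(4, 3), -5, 5)) = Mul(26, Rational(-100, 3)) = Rational(-2600, 3)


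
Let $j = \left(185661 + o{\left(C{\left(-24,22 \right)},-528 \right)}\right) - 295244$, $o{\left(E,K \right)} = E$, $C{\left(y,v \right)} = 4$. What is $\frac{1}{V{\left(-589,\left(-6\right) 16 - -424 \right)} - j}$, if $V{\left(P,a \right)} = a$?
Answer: $\frac{1}{109907} \approx 9.0986 \cdot 10^{-6}$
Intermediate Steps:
$j = -109579$ ($j = \left(185661 + 4\right) - 295244 = 185665 - 295244 = -109579$)
$\frac{1}{V{\left(-589,\left(-6\right) 16 - -424 \right)} - j} = \frac{1}{\left(\left(-6\right) 16 - -424\right) - -109579} = \frac{1}{\left(-96 + 424\right) + 109579} = \frac{1}{328 + 109579} = \frac{1}{109907}$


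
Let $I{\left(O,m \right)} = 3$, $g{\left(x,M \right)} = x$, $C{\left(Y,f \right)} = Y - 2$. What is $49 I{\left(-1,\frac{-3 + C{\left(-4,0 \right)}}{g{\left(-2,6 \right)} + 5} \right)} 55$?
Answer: $8085$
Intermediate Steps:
$C{\left(Y,f \right)} = -2 + Y$ ($C{\left(Y,f \right)} = Y - 2 = -2 + Y$)
$49 I{\left(-1,\frac{-3 + C{\left(-4,0 \right)}}{g{\left(-2,6 \right)} + 5} \right)} 55 = 49 \cdot 3 \cdot 55 = 147 \cdot 55 = 8085$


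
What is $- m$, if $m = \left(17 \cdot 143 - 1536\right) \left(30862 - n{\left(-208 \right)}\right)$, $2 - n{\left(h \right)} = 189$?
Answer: $-27788855$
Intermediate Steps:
$n{\left(h \right)} = -187$ ($n{\left(h \right)} = 2 - 189 = -187$)
$m = 27788855$ ($m = \left(17 \cdot 143 - 1536\right) \left(30862 - -187\right) = \left(2431 - 1536\right) \left(30862 + 187\right) = 895 \cdot 31049 = 27788855$)
$- m = \left(-1\right) 27788855 = -27788855$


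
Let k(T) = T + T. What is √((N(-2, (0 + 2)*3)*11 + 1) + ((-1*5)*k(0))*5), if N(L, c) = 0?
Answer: 1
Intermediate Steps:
k(T) = 2*T
√((N(-2, (0 + 2)*3)*11 + 1) + ((-1*5)*k(0))*5) = √((0*11 + 1) + ((-1*5)*(2*0))*5) = √((0 + 1) - 5*0*5) = √(1 + 0*5) = √(1 + 0) = √1 = 1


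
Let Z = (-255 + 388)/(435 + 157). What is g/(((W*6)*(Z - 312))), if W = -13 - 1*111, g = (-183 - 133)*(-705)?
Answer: 5495240/5721701 ≈ 0.96042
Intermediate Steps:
g = 222780 (g = -316*(-705) = 222780)
W = -124 (W = -13 - 111 = -124)
Z = 133/592 ≈ 0.22466
g/(((W*6)*(Z - 312))) = 222780/(((-124*6)*(133/592 - 312))) = 222780/((-744*(-184571/592))) = 222780/(17165103/74) = 222780*(74/17165103) = 5495240/5721701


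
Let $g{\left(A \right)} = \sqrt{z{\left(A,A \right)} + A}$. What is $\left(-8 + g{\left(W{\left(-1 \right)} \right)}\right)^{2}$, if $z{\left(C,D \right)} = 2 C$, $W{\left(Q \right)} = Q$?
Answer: $\left(8 - i \sqrt{3}\right)^{2} \approx 61.0 - 27.713 i$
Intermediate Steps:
$g{\left(A \right)} = \sqrt{3} \sqrt{A}$ ($g{\left(A \right)} = \sqrt{2 A + A} = \sqrt{3 A} = \sqrt{3} \sqrt{A}$)
$\left(-8 + g{\left(W{\left(-1 \right)} \right)}\right)^{2} = \left(-8 + \sqrt{3} \sqrt{-1}\right)^{2} = \left(-8 + \sqrt{3} i\right)^{2} = \left(-8 + i \sqrt{3}\right)^{2}$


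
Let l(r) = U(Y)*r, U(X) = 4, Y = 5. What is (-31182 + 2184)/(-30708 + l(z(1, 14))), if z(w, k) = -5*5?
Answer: 14499/15404 ≈ 0.94125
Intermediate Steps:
z(w, k) = -25
l(r) = 4*r
(-31182 + 2184)/(-30708 + l(z(1, 14))) = (-31182 + 2184)/(-30708 + 4*(-25)) = -28998/(-30708 - 100) = -28998/(-30808) = -28998*(-1/30808) = 14499/15404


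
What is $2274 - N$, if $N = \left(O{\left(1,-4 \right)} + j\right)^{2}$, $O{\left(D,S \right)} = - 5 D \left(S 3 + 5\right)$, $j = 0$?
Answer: $1049$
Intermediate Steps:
$O{\left(D,S \right)} = - 5 D \left(5 + 3 S\right)$ ($O{\left(D,S \right)} = - 5 D \left(3 S + 5\right) = - 5 D \left(5 + 3 S\right)$)
$N = 1225$ ($N = \left(\left(-5\right) 1 \left(5 + 3 \left(-4\right)\right) + 0\right)^{2} = \left(\left(-5\right) 1 \left(5 - 12\right) + 0\right)^{2} = \left(\left(-5\right) 1 \left(-7\right) + 0\right)^{2} = \left(35 + 0\right)^{2} = 35^{2} = 1225$)
$2274 - N = 2274 - 1225 = 1049$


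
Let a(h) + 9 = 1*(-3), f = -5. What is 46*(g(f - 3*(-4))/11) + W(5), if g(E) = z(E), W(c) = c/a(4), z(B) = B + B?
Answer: 7673/132 ≈ 58.129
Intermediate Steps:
z(B) = 2*B
a(h) = -12 (a(h) = -9 + 1*(-3) = -9 - 3 = -12)
W(c) = -c/12 (W(c) = c/(-12) = c*(-1/12) = -c/12)
g(E) = 2*E
46*(g(f - 3*(-4))/11) + W(5) = 46*((2*(-5 - 3*(-4)))/11) - 1/12*5 = 46*((2*(-5 + 12))*(1/11)) - 5/12 = 46*((2*7)*(1/11)) - 5/12 = 46*(14*(1/11)) - 5/12 = 46*(14/11) - 5/12 = 644/11 - 5/12 = 7673/132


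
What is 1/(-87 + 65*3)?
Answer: 1/108 ≈ 0.0092593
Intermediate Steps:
1/(-87 + 65*3) = 1/(-87 + 195) = 1/108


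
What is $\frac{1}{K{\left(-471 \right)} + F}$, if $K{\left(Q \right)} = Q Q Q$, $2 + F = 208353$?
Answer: $- \frac{1}{104278760} \approx -9.5897 \cdot 10^{-9}$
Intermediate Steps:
$F = 208351$ ($F = -2 + 208353 = 208351$)
$K{\left(Q \right)} = Q^{3}$ ($K{\left(Q \right)} = Q^{2} Q = Q^{3}$)
$\frac{1}{K{\left(-471 \right)} + F} = \frac{1}{\left(-471\right)^{3} + 208351} = \frac{1}{-104487111 + 208351} = \frac{1}{-104278760} = - \frac{1}{104278760}$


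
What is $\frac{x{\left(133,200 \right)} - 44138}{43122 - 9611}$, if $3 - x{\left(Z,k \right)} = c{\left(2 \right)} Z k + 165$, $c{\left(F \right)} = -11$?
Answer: $\frac{248300}{33511} \approx 7.4095$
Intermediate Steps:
$x{\left(Z,k \right)} = -162 + 11 Z k$ ($x{\left(Z,k \right)} = 3 - \left(- 11 Z k + 165\right) = 3 - \left(165 - 11 Z k\right) = 3 + \left(-165 + 11 Z k\right) = -162 + 11 Z k$)
$\frac{x{\left(133,200 \right)} - 44138}{43122 - 9611} = \frac{\left(-162 + 11 \cdot 133 \cdot 200\right) - 44138}{43122 - 9611} = \frac{\left(-162 + 292600\right) - 44138}{43122 - 9611} = \frac{292438 - 44138}{33511} = 248300 \cdot \frac{1}{33511} = \frac{248300}{33511}$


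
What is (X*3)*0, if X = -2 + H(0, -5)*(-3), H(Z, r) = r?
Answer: 0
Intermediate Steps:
X = 13 (X = -2 - 5*(-3) = -2 + 15 = 13)
(X*3)*0 = (13*3)*0 = 39*0 = 0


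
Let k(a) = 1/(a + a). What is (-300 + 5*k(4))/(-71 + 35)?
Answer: 2395/288 ≈ 8.3160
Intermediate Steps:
k(a) = 1/(2*a)
(-300 + 5*k(4))/(-71 + 35) = (-300 + 5*((½)/4))/(-71 + 35) = (-300 + 5*((½)*(¼)))/(-36) = (-300 + 5*(⅛))*(-1/36) = (-300 + 5/8)*(-1/36) = -2395/8*(-1/36) = 2395/288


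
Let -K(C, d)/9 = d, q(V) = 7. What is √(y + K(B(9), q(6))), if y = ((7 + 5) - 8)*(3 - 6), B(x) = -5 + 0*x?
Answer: 5*I*√3 ≈ 8.6602*I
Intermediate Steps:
B(x) = -5 (B(x) = -5 + 0 = -5)
K(C, d) = -9*d
y = -12 (y = (12 - 8)*(-3) = 4*(-3) = -12)
√(y + K(B(9), q(6))) = √(-12 - 9*7) = √(-12 - 63) = √(-75) = 5*I*√3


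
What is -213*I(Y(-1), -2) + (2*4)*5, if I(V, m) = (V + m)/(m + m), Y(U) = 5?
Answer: 799/4 ≈ 199.75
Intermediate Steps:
I(V, m) = (V + m)/(2*m) (I(V, m) = (V + m)/((2*m)) = (V + m)*(1/(2*m)) = (V + m)/(2*m))
-213*I(Y(-1), -2) + (2*4)*5 = -213*(5 - 2)/(2*(-2)) + (2*4)*5 = -213*(-1)*3/(2*2) + 8*5 = -213*(-3/4) + 40 = 639/4 + 40 = 799/4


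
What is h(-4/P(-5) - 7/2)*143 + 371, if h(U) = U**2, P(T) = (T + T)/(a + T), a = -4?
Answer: 757963/100 ≈ 7579.6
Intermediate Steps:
P(T) = 2*T/(-4 + T) (P(T) = (T + T)/(-4 + T) = (2*T)/(-4 + T) = 2*T/(-4 + T))
h(-4/P(-5) - 7/2)*143 + 371 = (-4/(2*(-5)/(-4 - 5)) - 7/2)**2*143 + 371 = (-4/(2*(-5)/(-9)) - 7*1/2)**2*143 + 371 = (-4/(2*(-5)*(-1/9)) - 7/2)**2*143 + 371 = (-4/10/9 - 7/2)**2*143 + 371 = (-4*9/10 - 7/2)**2*143 + 371 = (-18/5 - 7/2)**2*143 + 371 = (-71/10)**2*143 + 371 = (5041/100)*143 + 371 = 720863/100 + 371 = 757963/100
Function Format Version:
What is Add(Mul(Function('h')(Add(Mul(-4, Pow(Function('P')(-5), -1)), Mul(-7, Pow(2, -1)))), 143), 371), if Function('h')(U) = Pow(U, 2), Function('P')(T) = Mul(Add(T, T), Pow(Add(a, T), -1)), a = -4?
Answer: Rational(757963, 100) ≈ 7579.6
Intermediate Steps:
Function('P')(T) = Mul(2, T, Pow(Add(-4, T), -1)) (Function('P')(T) = Mul(Add(T, T), Pow(Add(-4, T), -1)) = Mul(Mul(2, T), Pow(Add(-4, T), -1)) = Mul(2, T, Pow(Add(-4, T), -1)))
Add(Mul(Function('h')(Add(Mul(-4, Pow(Function('P')(-5), -1)), Mul(-7, Pow(2, -1)))), 143), 371) = Add(Mul(Pow(Add(Mul(-4, Pow(Mul(2, -5, Pow(Add(-4, -5), -1)), -1)), Mul(-7, Pow(2, -1))), 2), 143), 371) = Add(Mul(Pow(Add(Mul(-4, Pow(Mul(2, -5, Pow(-9, -1)), -1)), Mul(-7, Rational(1, 2))), 2), 143), 371) = Add(Mul(Pow(Add(Mul(-4, Pow(Mul(2, -5, Rational(-1, 9)), -1)), Rational(-7, 2)), 2), 143), 371) = Add(Mul(Pow(Add(Mul(-4, Pow(Rational(10, 9), -1)), Rational(-7, 2)), 2), 143), 371) = Add(Mul(Pow(Add(Mul(-4, Rational(9, 10)), Rational(-7, 2)), 2), 143), 371) = Add(Mul(Pow(Add(Rational(-18, 5), Rational(-7, 2)), 2), 143), 371) = Add(Mul(Pow(Rational(-71, 10), 2), 143), 371) = Add(Mul(Rational(5041, 100), 143), 371) = Add(Rational(720863, 100), 371) = Rational(757963, 100)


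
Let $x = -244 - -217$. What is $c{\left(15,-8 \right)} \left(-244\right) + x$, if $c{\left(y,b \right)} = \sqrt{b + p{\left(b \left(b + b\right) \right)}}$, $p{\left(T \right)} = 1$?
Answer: $-27 - 244 i \sqrt{7} \approx -27.0 - 645.56 i$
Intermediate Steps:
$x = -27$ ($x = -244 + 217 = -27$)
$c{\left(y,b \right)} = \sqrt{1 + b}$ ($c{\left(y,b \right)} = \sqrt{b + 1} = \sqrt{1 + b}$)
$c{\left(15,-8 \right)} \left(-244\right) + x = \sqrt{1 - 8} \left(-244\right) - 27 = \sqrt{-7} \left(-244\right) - 27 = i \sqrt{7} \left(-244\right) - 27 = - 244 i \sqrt{7} - 27 = -27 - 244 i \sqrt{7}$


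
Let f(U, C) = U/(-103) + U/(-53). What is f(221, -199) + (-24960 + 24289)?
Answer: -3697465/5459 ≈ -677.32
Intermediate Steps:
f(U, C) = -156*U/5459 (f(U, C) = U*(-1/103) + U*(-1/53) = -U/103 - U/53 = -156*U/5459)
f(221, -199) + (-24960 + 24289) = -156/5459*221 + (-24960 + 24289) = -34476/5459 - 671 = -3697465/5459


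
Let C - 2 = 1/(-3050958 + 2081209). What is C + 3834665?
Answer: 3718664488582/969749 ≈ 3.8347e+6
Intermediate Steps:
C = 1939497/969749 (C = 2 + 1/(-3050958 + 2081209) = 2 + 1/(-969749) = 2 - 1/969749 = 1939497/969749 ≈ 2.0000)
C + 3834665 = 1939497/969749 + 3834665 = 3718664488582/969749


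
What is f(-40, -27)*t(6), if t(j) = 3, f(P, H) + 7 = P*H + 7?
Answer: 3240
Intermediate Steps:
f(P, H) = H*P (f(P, H) = -7 + (P*H + 7) = -7 + (H*P + 7) = -7 + (7 + H*P) = H*P)
f(-40, -27)*t(6) = -27*(-40)*3 = 1080*3 = 3240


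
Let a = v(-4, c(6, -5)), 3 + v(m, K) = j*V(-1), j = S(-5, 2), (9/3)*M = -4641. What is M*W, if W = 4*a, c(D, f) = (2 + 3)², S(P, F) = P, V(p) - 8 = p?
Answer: 235144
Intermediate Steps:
M = -1547 (M = (⅓)*(-4641) = -1547)
V(p) = 8 + p
j = -5
c(D, f) = 25 (c(D, f) = 5² = 25)
v(m, K) = -38 (v(m, K) = -3 - 5*(8 - 1) = -3 - 5*7 = -3 - 35 = -38)
a = -38
W = -152 (W = 4*(-38) = -152)
M*W = -1547*(-152) = 235144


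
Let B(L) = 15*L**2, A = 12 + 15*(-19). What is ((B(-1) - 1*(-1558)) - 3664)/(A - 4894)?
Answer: 2091/5167 ≈ 0.40468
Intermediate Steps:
A = -273 (A = 12 - 285 = -273)
((B(-1) - 1*(-1558)) - 3664)/(A - 4894) = ((15*(-1)**2 - 1*(-1558)) - 3664)/(-273 - 4894) = ((15*1 + 1558) - 3664)/(-5167) = ((15 + 1558) - 3664)*(-1/5167) = (1573 - 3664)*(-1/5167) = -2091*(-1/5167) = 2091/5167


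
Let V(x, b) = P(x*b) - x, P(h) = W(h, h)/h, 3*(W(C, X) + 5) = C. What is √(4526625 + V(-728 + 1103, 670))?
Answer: 3*√5643982707290/3350 ≈ 2127.5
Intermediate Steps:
W(C, X) = -5 + C/3
P(h) = (-5 + h/3)/h
V(x, b) = -x + (-15 + b*x)/(3*b*x) (V(x, b) = (-15 + x*b)/(3*((x*b))) - x = (-15 + b*x)/(3*((b*x))) - x = (1/(b*x))*(-15 + b*x)/3 - x = (-15 + b*x)/(3*b*x) - x = -x + (-15 + b*x)/(3*b*x))
√(4526625 + V(-728 + 1103, 670)) = √(4526625 + (⅓ - (-728 + 1103) - 5/(670*(-728 + 1103)))) = √(4526625 + (⅓ - 1*375 - 5*1/670/375)) = √(4526625 + (⅓ - 375 - 5*1/670*1/375)) = √(4526625 + (⅓ - 375 - 1/50250)) = √(4526625 - 6275667/16750) = √(75814693083/16750) = 3*√5643982707290/3350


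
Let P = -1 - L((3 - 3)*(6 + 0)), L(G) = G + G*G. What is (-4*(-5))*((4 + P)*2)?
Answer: 120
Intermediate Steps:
L(G) = G + G²
P = -1 (P = -1 - (3 - 3)*(6 + 0)*(1 + (3 - 3)*(6 + 0)) = -1 - 0*6*(1 + 0*6) = -1 - 0*(1 + 0) = -1 - 0 = -1 - 1*0 = -1 + 0 = -1)
(-4*(-5))*((4 + P)*2) = (-4*(-5))*((4 - 1)*2) = 20*(3*2) = 20*6 = 120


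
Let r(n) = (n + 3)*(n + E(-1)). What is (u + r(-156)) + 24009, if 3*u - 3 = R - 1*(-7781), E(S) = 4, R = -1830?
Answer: 147749/3 ≈ 49250.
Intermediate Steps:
u = 5954/3 (u = 1 + (-1830 - 1*(-7781))/3 = 1 + (-1830 + 7781)/3 = 1 + (⅓)*5951 = 1 + 5951/3 = 5954/3 ≈ 1984.7)
r(n) = (3 + n)*(4 + n) (r(n) = (n + 3)*(n + 4) = (3 + n)*(4 + n))
(u + r(-156)) + 24009 = (5954/3 + (12 + (-156)² + 7*(-156))) + 24009 = (5954/3 + (12 + 24336 - 1092)) + 24009 = (5954/3 + 23256) + 24009 = 75722/3 + 24009 = 147749/3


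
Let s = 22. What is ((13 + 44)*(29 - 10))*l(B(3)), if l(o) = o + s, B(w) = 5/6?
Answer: 49457/2 ≈ 24729.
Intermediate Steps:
B(w) = ⅚ (B(w) = 5*(⅙) = ⅚)
l(o) = 22 + o (l(o) = o + 22 = 22 + o)
((13 + 44)*(29 - 10))*l(B(3)) = ((13 + 44)*(29 - 10))*(22 + ⅚) = (57*19)*(137/6) = 1083*(137/6) = 49457/2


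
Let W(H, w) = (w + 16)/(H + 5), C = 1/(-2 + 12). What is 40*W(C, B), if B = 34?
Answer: 20000/51 ≈ 392.16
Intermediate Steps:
C = ⅒ (C = 1/10 = ⅒ ≈ 0.10000)
W(H, w) = (16 + w)/(5 + H)
40*W(C, B) = 40*((16 + 34)/(5 + ⅒)) = 40*(50/(51/10)) = 40*((10/51)*50) = 40*(500/51) = 20000/51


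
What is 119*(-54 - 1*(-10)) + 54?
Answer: -5182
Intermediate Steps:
119*(-54 - 1*(-10)) + 54 = 119*(-54 + 10) + 54 = 119*(-44) + 54 = -5236 + 54 = -5182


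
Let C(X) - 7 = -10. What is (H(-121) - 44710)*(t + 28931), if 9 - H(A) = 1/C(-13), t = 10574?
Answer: -5297699510/3 ≈ -1.7659e+9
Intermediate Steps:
C(X) = -3 (C(X) = 7 - 10 = -3)
H(A) = 28/3 (H(A) = 9 - 1/(-3) = 9 - 1*(-1/3) = 9 + 1/3 = 28/3)
(H(-121) - 44710)*(t + 28931) = (28/3 - 44710)*(10574 + 28931) = -134102/3*39505 = -5297699510/3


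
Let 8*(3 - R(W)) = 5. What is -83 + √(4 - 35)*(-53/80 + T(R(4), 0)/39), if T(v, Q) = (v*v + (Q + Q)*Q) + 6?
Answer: -83 - 4543*I*√31/12480 ≈ -83.0 - 2.0268*I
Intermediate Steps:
R(W) = 19/8 (R(W) = 3 - ⅛*5 = 3 - 5/8 = 19/8)
T(v, Q) = 6 + v² + 2*Q² (T(v, Q) = (v² + (2*Q)*Q) + 6 = (v² + 2*Q²) + 6 = 6 + v² + 2*Q²)
-83 + √(4 - 35)*(-53/80 + T(R(4), 0)/39) = -83 + √(4 - 35)*(-53/80 + (6 + (19/8)² + 2*0²)/39) = -83 + √(-31)*(-53*1/80 + (6 + 361/64 + 2*0)*(1/39)) = -83 + (I*√31)*(-53/80 + (6 + 361/64 + 0)*(1/39)) = -83 + (I*√31)*(-53/80 + (745/64)*(1/39)) = -83 + (I*√31)*(-53/80 + 745/2496) = -83 + (I*√31)*(-4543/12480) = -83 - 4543*I*√31/12480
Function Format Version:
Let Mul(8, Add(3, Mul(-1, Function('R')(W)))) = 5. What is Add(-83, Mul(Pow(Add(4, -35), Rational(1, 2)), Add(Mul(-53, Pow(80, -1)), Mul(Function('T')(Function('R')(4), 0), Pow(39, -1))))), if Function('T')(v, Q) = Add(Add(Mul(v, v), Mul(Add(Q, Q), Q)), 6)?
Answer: Add(-83, Mul(Rational(-4543, 12480), I, Pow(31, Rational(1, 2)))) ≈ Add(-83.000, Mul(-2.0268, I))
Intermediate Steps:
Function('R')(W) = Rational(19, 8) (Function('R')(W) = Add(3, Mul(Rational(-1, 8), 5)) = Add(3, Rational(-5, 8)) = Rational(19, 8))
Function('T')(v, Q) = Add(6, Pow(v, 2), Mul(2, Pow(Q, 2))) (Function('T')(v, Q) = Add(Add(Pow(v, 2), Mul(Mul(2, Q), Q)), 6) = Add(Add(Pow(v, 2), Mul(2, Pow(Q, 2))), 6) = Add(6, Pow(v, 2), Mul(2, Pow(Q, 2))))
Add(-83, Mul(Pow(Add(4, -35), Rational(1, 2)), Add(Mul(-53, Pow(80, -1)), Mul(Function('T')(Function('R')(4), 0), Pow(39, -1))))) = Add(-83, Mul(Pow(Add(4, -35), Rational(1, 2)), Add(Mul(-53, Pow(80, -1)), Mul(Add(6, Pow(Rational(19, 8), 2), Mul(2, Pow(0, 2))), Pow(39, -1))))) = Add(-83, Mul(Pow(-31, Rational(1, 2)), Add(Mul(-53, Rational(1, 80)), Mul(Add(6, Rational(361, 64), Mul(2, 0)), Rational(1, 39))))) = Add(-83, Mul(Mul(I, Pow(31, Rational(1, 2))), Add(Rational(-53, 80), Mul(Add(6, Rational(361, 64), 0), Rational(1, 39))))) = Add(-83, Mul(Mul(I, Pow(31, Rational(1, 2))), Add(Rational(-53, 80), Mul(Rational(745, 64), Rational(1, 39))))) = Add(-83, Mul(Mul(I, Pow(31, Rational(1, 2))), Add(Rational(-53, 80), Rational(745, 2496)))) = Add(-83, Mul(Mul(I, Pow(31, Rational(1, 2))), Rational(-4543, 12480))) = Add(-83, Mul(Rational(-4543, 12480), I, Pow(31, Rational(1, 2))))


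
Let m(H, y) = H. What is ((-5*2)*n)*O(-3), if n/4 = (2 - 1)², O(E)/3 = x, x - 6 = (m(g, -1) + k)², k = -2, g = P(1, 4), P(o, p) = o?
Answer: -840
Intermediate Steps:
g = 1
x = 7 (x = 6 + (1 - 2)² = 6 + (-1)² = 6 + 1 = 7)
O(E) = 21 (O(E) = 3*7 = 21)
n = 4 (n = 4*(2 - 1)² = 4*1² = 4*1 = 4)
((-5*2)*n)*O(-3) = (-5*2*4)*21 = -10*4*21 = -40*21 = -840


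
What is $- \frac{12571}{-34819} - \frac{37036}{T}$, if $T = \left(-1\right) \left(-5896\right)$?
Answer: $- \frac{303859467}{51323206} \approx -5.9205$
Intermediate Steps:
$T = 5896$
$- \frac{12571}{-34819} - \frac{37036}{T} = - \frac{12571}{-34819} - \frac{37036}{5896} = \left(-12571\right) \left(- \frac{1}{34819}\right) - \frac{9259}{1474} = \frac{12571}{34819} - \frac{9259}{1474} = - \frac{303859467}{51323206}$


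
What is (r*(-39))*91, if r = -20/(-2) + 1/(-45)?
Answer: -531167/15 ≈ -35411.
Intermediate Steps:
r = 449/45 (r = -20*(-½) + 1*(-1/45) = 10 - 1/45 = 449/45 ≈ 9.9778)
(r*(-39))*91 = ((449/45)*(-39))*91 = -5837/15*91 = -531167/15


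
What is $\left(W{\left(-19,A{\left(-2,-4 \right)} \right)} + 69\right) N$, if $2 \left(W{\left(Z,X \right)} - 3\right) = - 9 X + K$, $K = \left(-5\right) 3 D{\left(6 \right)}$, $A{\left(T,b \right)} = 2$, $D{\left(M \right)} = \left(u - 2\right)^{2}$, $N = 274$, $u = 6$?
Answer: $-15618$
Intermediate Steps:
$D{\left(M \right)} = 16$ ($D{\left(M \right)} = \left(6 - 2\right)^{2} = 4^{2} = 16$)
$K = -240$ ($K = \left(-5\right) 3 \cdot 16 = \left(-15\right) 16 = -240$)
$W{\left(Z,X \right)} = -117 - \frac{9 X}{2}$ ($W{\left(Z,X \right)} = 3 + \frac{- 9 X - 240}{2} = 3 + \frac{-240 - 9 X}{2} = 3 - \left(120 + \frac{9 X}{2}\right) = -117 - \frac{9 X}{2}$)
$\left(W{\left(-19,A{\left(-2,-4 \right)} \right)} + 69\right) N = \left(\left(-117 - 9\right) + 69\right) 274 = \left(-126 + 69\right) 274 = \left(-57\right) 274 = -15618$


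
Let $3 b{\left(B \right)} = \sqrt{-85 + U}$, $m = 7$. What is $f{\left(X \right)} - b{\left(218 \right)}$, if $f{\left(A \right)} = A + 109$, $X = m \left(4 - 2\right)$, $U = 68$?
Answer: $123 - \frac{i \sqrt{17}}{3} \approx 123.0 - 1.3744 i$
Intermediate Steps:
$b{\left(B \right)} = \frac{i \sqrt{17}}{3}$ ($b{\left(B \right)} = \frac{\sqrt{-85 + 68}}{3} = \frac{\sqrt{-17}}{3} = \frac{i \sqrt{17}}{3}$)
$X = 14$ ($X = 7 \left(4 - 2\right) = 7 \cdot 2 = 14$)
$f{\left(A \right)} = 109 + A$
$f{\left(X \right)} - b{\left(218 \right)} = \left(109 + 14\right) - \frac{i \sqrt{17}}{3} = 123 - \frac{i \sqrt{17}}{3}$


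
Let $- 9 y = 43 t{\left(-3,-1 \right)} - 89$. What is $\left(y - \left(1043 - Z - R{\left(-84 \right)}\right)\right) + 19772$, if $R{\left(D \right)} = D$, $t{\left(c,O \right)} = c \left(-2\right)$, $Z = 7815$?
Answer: $\frac{237971}{9} \approx 26441.0$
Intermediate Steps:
$t{\left(c,O \right)} = - 2 c$
$y = - \frac{169}{9}$ ($y = - \frac{43 \left(\left(-2\right) \left(-3\right)\right) - 89}{9} = - \frac{43 \cdot 6 - 89}{9} = - \frac{258 - 89}{9} = \left(- \frac{1}{9}\right) 169 = - \frac{169}{9} \approx -18.778$)
$\left(y - \left(1043 - Z - R{\left(-84 \right)}\right)\right) + 19772 = \left(- \frac{169}{9} + \left(\left(7815 - 84\right) - 1043\right)\right) + 19772 = \left(- \frac{169}{9} + \left(7731 - 1043\right)\right) + 19772 = \left(- \frac{169}{9} + 6688\right) + 19772 = \frac{60023}{9} + 19772 = \frac{237971}{9}$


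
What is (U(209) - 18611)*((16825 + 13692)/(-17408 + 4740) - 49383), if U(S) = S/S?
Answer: 5821341629105/6334 ≈ 9.1906e+8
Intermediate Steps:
U(S) = 1
(U(209) - 18611)*((16825 + 13692)/(-17408 + 4740) - 49383) = (1 - 18611)*((16825 + 13692)/(-17408 + 4740) - 49383) = -18610*(30517/(-12668) - 49383) = -18610*(30517*(-1/12668) - 49383) = -18610*(-30517/12668 - 49383) = -18610*(-625614361/12668) = 5821341629105/6334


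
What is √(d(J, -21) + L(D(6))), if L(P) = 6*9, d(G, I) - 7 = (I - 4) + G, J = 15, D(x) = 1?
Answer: √51 ≈ 7.1414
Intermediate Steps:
d(G, I) = 3 + G + I (d(G, I) = 7 + ((I - 4) + G) = 7 + ((-4 + I) + G) = 7 + (-4 + G + I) = 3 + G + I)
L(P) = 54
√(d(J, -21) + L(D(6))) = √((3 + 15 - 21) + 54) = √(-3 + 54) = √51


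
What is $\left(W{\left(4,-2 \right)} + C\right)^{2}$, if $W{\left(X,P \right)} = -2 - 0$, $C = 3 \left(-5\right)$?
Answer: $289$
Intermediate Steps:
$C = -15$
$W{\left(X,P \right)} = -2$ ($W{\left(X,P \right)} = -2 + 0 = -2$)
$\left(W{\left(4,-2 \right)} + C\right)^{2} = \left(-2 - 15\right)^{2} = \left(-17\right)^{2} = 289$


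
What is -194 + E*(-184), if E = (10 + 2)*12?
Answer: -26690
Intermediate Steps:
E = 144 (E = 12*12 = 144)
-194 + E*(-184) = -194 + 144*(-184) = -194 - 26496 = -26690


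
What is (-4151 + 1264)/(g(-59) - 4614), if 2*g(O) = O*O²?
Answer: 5774/214607 ≈ 0.026905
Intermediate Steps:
g(O) = O³/2 (g(O) = (O*O²)/2 = O³/2)
(-4151 + 1264)/(g(-59) - 4614) = (-4151 + 1264)/((½)*(-59)³ - 4614) = -2887/((½)*(-205379) - 4614) = -2887/(-205379/2 - 4614) = -2887/(-214607/2) = -2887*(-2/214607) = 5774/214607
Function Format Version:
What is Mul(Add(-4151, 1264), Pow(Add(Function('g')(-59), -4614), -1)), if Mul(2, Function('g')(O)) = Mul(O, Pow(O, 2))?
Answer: Rational(5774, 214607) ≈ 0.026905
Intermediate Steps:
Function('g')(O) = Mul(Rational(1, 2), Pow(O, 3)) (Function('g')(O) = Mul(Rational(1, 2), Mul(O, Pow(O, 2))) = Mul(Rational(1, 2), Pow(O, 3)))
Mul(Add(-4151, 1264), Pow(Add(Function('g')(-59), -4614), -1)) = Mul(Add(-4151, 1264), Pow(Add(Mul(Rational(1, 2), Pow(-59, 3)), -4614), -1)) = Mul(-2887, Pow(Add(Mul(Rational(1, 2), -205379), -4614), -1)) = Mul(-2887, Pow(Add(Rational(-205379, 2), -4614), -1)) = Mul(-2887, Pow(Rational(-214607, 2), -1)) = Mul(-2887, Rational(-2, 214607)) = Rational(5774, 214607)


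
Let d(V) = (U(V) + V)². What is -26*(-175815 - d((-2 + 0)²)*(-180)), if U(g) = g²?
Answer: 2699190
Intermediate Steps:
d(V) = (V + V²)² (d(V) = (V² + V)² = (V + V²)²)
-26*(-175815 - d((-2 + 0)²)*(-180)) = -26*(-175815 - ((-2 + 0)²)²*(1 + (-2 + 0)²)²*(-180)) = -26*(-175815 - ((-2)²)²*(1 + (-2)²)²*(-180)) = -26*(-175815 - 4²*(1 + 4)²*(-180)) = -26*(-175815 - 16*5²*(-180)) = -26*(-175815 - 16*25*(-180)) = -26*(-175815 - 400*(-180)) = -26*(-175815 - 1*(-72000)) = -26*(-175815 + 72000) = -26*(-103815) = 2699190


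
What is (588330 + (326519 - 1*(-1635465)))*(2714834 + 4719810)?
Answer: 18960676678216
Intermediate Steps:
(588330 + (326519 - 1*(-1635465)))*(2714834 + 4719810) = (588330 + (326519 + 1635465))*7434644 = (588330 + 1961984)*7434644 = 2550314*7434644 = 18960676678216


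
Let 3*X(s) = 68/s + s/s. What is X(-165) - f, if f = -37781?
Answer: 18701692/495 ≈ 37781.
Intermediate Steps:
X(s) = 1/3 + 68/(3*s) (X(s) = (68/s + s/s)/3 = (68/s + 1)/3 = (1 + 68/s)/3 = 1/3 + 68/(3*s))
X(-165) - f = (1/3)*(68 - 165)/(-165) - 1*(-37781) = (1/3)*(-1/165)*(-97) + 37781 = 97/495 + 37781 = 18701692/495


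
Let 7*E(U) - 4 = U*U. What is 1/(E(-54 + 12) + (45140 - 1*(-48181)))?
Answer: 7/655015 ≈ 1.0687e-5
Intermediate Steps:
E(U) = 4/7 + U**2/7 (E(U) = 4/7 + (U*U)/7 = 4/7 + U**2/7)
1/(E(-54 + 12) + (45140 - 1*(-48181))) = 1/((4/7 + (-54 + 12)**2/7) + (45140 - 1*(-48181))) = 1/((4/7 + (1/7)*(-42)**2) + (45140 + 48181)) = 1/((4/7 + (1/7)*1764) + 93321) = 1/((4/7 + 252) + 93321) = 1/(1768/7 + 93321) = 1/(655015/7) = 7/655015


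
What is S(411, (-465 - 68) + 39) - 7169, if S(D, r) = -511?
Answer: -7680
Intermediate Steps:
S(411, (-465 - 68) + 39) - 7169 = -511 - 7169 = -7680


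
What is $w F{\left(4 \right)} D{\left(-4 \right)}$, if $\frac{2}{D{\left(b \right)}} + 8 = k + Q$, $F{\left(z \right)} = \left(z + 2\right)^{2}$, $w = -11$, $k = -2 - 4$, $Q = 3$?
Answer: $72$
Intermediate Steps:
$k = -6$
$F{\left(z \right)} = \left(2 + z\right)^{2}$
$D{\left(b \right)} = - \frac{2}{11}$ ($D{\left(b \right)} = \frac{2}{-8 + \left(-6 + 3\right)} = \frac{2}{-8 - 3} = \frac{2}{-11} = 2 \left(- \frac{1}{11}\right) = - \frac{2}{11}$)
$w F{\left(4 \right)} D{\left(-4 \right)} = - 11 \left(2 + 4\right)^{2} \left(- \frac{2}{11}\right) = - 11 \cdot 6^{2} \left(- \frac{2}{11}\right) = \left(-11\right) 36 \left(- \frac{2}{11}\right) = \left(-396\right) \left(- \frac{2}{11}\right) = 72$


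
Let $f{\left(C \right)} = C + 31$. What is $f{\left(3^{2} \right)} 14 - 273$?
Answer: $287$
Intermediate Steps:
$f{\left(C \right)} = 31 + C$
$f{\left(3^{2} \right)} 14 - 273 = \left(31 + 3^{2}\right) 14 - 273 = \left(31 + 9\right) 14 - 273 = 40 \cdot 14 - 273 = 560 - 273 = 287$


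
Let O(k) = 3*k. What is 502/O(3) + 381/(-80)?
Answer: 36731/720 ≈ 51.015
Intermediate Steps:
502/O(3) + 381/(-80) = 502/((3*3)) + 381/(-80) = 502/9 + 381*(-1/80) = 502*(⅑) - 381/80 = 502/9 - 381/80 = 36731/720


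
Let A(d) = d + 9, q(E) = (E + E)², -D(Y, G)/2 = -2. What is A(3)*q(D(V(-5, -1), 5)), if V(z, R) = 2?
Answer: 768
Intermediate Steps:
D(Y, G) = 4 (D(Y, G) = -2*(-2) = 4)
q(E) = 4*E² (q(E) = (2*E)² = 4*E²)
A(d) = 9 + d
A(3)*q(D(V(-5, -1), 5)) = (9 + 3)*(4*4²) = 12*(4*16) = 12*64 = 768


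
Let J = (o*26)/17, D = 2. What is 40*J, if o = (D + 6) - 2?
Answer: 6240/17 ≈ 367.06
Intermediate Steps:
o = 6 (o = (2 + 6) - 2 = 8 - 2 = 6)
J = 156/17 (J = (6*26)/17 = 156*(1/17) = 156/17 ≈ 9.1765)
40*J = 40*(156/17) = 6240/17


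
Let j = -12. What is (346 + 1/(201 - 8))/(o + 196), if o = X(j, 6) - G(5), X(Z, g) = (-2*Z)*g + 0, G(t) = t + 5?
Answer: 66779/63690 ≈ 1.0485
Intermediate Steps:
G(t) = 5 + t
X(Z, g) = -2*Z*g (X(Z, g) = -2*Z*g + 0 = -2*Z*g)
o = 134 (o = -2*(-12)*6 - (5 + 5) = 144 - 1*10 = 144 - 10 = 134)
(346 + 1/(201 - 8))/(o + 196) = (346 + 1/(201 - 8))/(134 + 196) = (346 + 1/193)/330 = (346 + 1/193)*(1/330) = (66779/193)*(1/330) = 66779/63690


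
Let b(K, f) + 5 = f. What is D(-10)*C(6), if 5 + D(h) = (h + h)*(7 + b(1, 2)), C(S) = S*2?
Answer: -1020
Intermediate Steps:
C(S) = 2*S
b(K, f) = -5 + f
D(h) = -5 + 8*h (D(h) = -5 + (h + h)*(7 + (-5 + 2)) = -5 + (2*h)*(7 - 3) = -5 + (2*h)*4 = -5 + 8*h)
D(-10)*C(6) = (-5 + 8*(-10))*(2*6) = (-5 - 80)*12 = -85*12 = -1020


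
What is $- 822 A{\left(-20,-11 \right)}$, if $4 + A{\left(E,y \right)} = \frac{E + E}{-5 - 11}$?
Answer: $1233$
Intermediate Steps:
$A{\left(E,y \right)} = -4 - \frac{E}{8}$ ($A{\left(E,y \right)} = -4 + \frac{E + E}{-5 - 11} = -4 + \frac{2 E}{-16} = -4 + 2 E \left(- \frac{1}{16}\right) = -4 - \frac{E}{8}$)
$- 822 A{\left(-20,-11 \right)} = - 822 \left(-4 - - \frac{5}{2}\right) = - 822 \left(-4 + \frac{5}{2}\right) = \left(-822\right) \left(- \frac{3}{2}\right) = 1233$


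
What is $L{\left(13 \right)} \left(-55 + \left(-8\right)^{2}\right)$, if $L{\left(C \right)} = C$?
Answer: $117$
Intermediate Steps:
$L{\left(13 \right)} \left(-55 + \left(-8\right)^{2}\right) = 13 \left(-55 + \left(-8\right)^{2}\right) = 13 \left(-55 + 64\right) = 13 \cdot 9 = 117$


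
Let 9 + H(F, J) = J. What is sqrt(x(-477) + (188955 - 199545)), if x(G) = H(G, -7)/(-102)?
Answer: 31*I*sqrt(28662)/51 ≈ 102.91*I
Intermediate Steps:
H(F, J) = -9 + J
x(G) = 8/51 (x(G) = (-9 - 7)/(-102) = -16*(-1/102) = 8/51)
sqrt(x(-477) + (188955 - 199545)) = sqrt(8/51 + (188955 - 199545)) = sqrt(8/51 - 10590) = sqrt(-540082/51) = 31*I*sqrt(28662)/51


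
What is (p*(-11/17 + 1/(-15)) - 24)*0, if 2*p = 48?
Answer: 0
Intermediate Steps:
p = 24 (p = (½)*48 = 24)
(p*(-11/17 + 1/(-15)) - 24)*0 = (24*(-11/17 + 1/(-15)) - 24)*0 = (24*(-11*1/17 + 1*(-1/15)) - 24)*0 = (24*(-11/17 - 1/15) - 24)*0 = (24*(-182/255) - 24)*0 = (-1456/85 - 24)*0 = -3496/85*0 = 0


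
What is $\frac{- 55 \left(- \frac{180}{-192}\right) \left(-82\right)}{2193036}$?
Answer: $\frac{11275}{5848096} \approx 0.001928$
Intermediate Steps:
$\frac{- 55 \left(- \frac{180}{-192}\right) \left(-82\right)}{2193036} = - 55 \left(\left(-180\right) \left(- \frac{1}{192}\right)\right) \left(-82\right) \frac{1}{2193036} = \left(-55\right) \frac{15}{16} \left(-82\right) \frac{1}{2193036} = \left(- \frac{825}{16}\right) \left(-82\right) \frac{1}{2193036} = \frac{33825}{8} \cdot \frac{1}{2193036} = \frac{11275}{5848096}$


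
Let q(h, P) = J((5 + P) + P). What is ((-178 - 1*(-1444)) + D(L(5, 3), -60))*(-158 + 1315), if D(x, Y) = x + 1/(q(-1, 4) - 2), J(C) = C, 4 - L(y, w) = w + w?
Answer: 16088085/11 ≈ 1.4626e+6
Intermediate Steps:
L(y, w) = 4 - 2*w (L(y, w) = 4 - (w + w) = 4 - 2*w)
q(h, P) = 5 + 2*P (q(h, P) = (5 + P) + P = 5 + 2*P)
D(x, Y) = 1/11 + x (D(x, Y) = x + 1/((5 + 2*4) - 2) = x + 1/((5 + 8) - 2) = x + 1/(13 - 2) = x + 1/11 = 1/11 + x)
((-178 - 1*(-1444)) + D(L(5, 3), -60))*(-158 + 1315) = ((-178 - 1*(-1444)) + (1/11 + (4 - 2*3)))*(-158 + 1315) = ((-178 + 1444) + (1/11 + (4 - 6)))*1157 = (1266 + (1/11 - 2))*1157 = (1266 - 21/11)*1157 = (13905/11)*1157 = 16088085/11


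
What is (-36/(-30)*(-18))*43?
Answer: -4644/5 ≈ -928.80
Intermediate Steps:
(-36/(-30)*(-18))*43 = (-36*(-1/30)*(-18))*43 = ((6/5)*(-18))*43 = -108/5*43 = -4644/5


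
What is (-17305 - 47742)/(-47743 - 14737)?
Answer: 65047/62480 ≈ 1.0411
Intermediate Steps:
(-17305 - 47742)/(-47743 - 14737) = -65047/(-62480) = -65047*(-1/62480) = 65047/62480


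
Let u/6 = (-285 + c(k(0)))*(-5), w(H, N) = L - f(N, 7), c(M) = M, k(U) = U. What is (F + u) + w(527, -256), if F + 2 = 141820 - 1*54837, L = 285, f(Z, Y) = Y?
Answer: 95809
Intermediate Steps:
w(H, N) = 278 (w(H, N) = 285 - 1*7 = 285 - 7 = 278)
F = 86981 (F = -2 + (141820 - 1*54837) = -2 + (141820 - 54837) = -2 + 86983 = 86981)
u = 8550 (u = 6*((-285 + 0)*(-5)) = 6*(-285*(-5)) = 6*1425 = 8550)
(F + u) + w(527, -256) = (86981 + 8550) + 278 = 95531 + 278 = 95809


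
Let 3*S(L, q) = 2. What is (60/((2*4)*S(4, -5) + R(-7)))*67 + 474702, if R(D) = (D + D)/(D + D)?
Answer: 9031398/19 ≈ 4.7534e+5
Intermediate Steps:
S(L, q) = ⅔ (S(L, q) = (⅓)*2 = ⅔)
R(D) = 1 (R(D) = (2*D)/((2*D)) = (2*D)*(1/(2*D)) = 1)
(60/((2*4)*S(4, -5) + R(-7)))*67 + 474702 = (60/((2*4)*(⅔) + 1))*67 + 474702 = (60/(8*(⅔) + 1))*67 + 474702 = (60/(16/3 + 1))*67 + 474702 = (60/(19/3))*67 + 474702 = (60*(3/19))*67 + 474702 = (180/19)*67 + 474702 = 12060/19 + 474702 = 9031398/19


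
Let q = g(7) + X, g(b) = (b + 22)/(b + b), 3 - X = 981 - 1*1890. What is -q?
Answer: -12797/14 ≈ -914.07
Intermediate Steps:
X = 912 (X = 3 - (981 - 1*1890) = 3 - (981 - 1890) = 3 - 1*(-909) = 3 + 909 = 912)
g(b) = (22 + b)/(2*b) (g(b) = (22 + b)/((2*b)) = (22 + b)*(1/(2*b)) = (22 + b)/(2*b))
q = 12797/14 (q = (1/2)*(22 + 7)/7 + 912 = (1/2)*(1/7)*29 + 912 = 29/14 + 912 = 12797/14 ≈ 914.07)
-q = -1*12797/14 = -12797/14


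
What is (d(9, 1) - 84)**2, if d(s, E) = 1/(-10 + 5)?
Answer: 177241/25 ≈ 7089.6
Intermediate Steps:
d(s, E) = -1/5 (d(s, E) = 1/(-5) = -1/5)
(d(9, 1) - 84)**2 = (-1/5 - 84)**2 = (-421/5)**2 = 177241/25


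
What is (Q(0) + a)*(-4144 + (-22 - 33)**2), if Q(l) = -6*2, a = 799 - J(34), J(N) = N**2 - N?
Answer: 374865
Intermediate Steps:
a = -323 (a = 799 - 34*(-1 + 34) = 799 - 34*33 = 799 - 1*1122 = 799 - 1122 = -323)
Q(l) = -12
(Q(0) + a)*(-4144 + (-22 - 33)**2) = (-12 - 323)*(-4144 + (-22 - 33)**2) = -335*(-4144 + (-55)**2) = -335*(-4144 + 3025) = -335*(-1119) = 374865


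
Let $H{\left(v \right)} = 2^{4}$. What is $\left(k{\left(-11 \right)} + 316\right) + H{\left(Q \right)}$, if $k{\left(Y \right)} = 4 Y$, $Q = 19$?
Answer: $288$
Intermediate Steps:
$H{\left(v \right)} = 16$
$\left(k{\left(-11 \right)} + 316\right) + H{\left(Q \right)} = \left(4 \left(-11\right) + 316\right) + 16 = \left(-44 + 316\right) + 16 = 272 + 16 = 288$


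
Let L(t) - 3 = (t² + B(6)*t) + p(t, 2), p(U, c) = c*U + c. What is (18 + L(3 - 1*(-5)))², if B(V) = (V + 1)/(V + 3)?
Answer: 966289/81 ≈ 11930.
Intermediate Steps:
B(V) = (1 + V)/(3 + V)
p(U, c) = c + U*c (p(U, c) = U*c + c = c + U*c)
L(t) = 5 + t² + 25*t/9 (L(t) = 3 + ((t² + ((1 + 6)/(3 + 6))*t) + 2*(1 + t)) = 3 + ((t² + (7/9)*t) + (2 + 2*t)) = 3 + ((t² + ((⅑)*7)*t) + (2 + 2*t)) = 3 + ((t² + 7*t/9) + (2 + 2*t)) = 3 + (2 + t² + 25*t/9) = 5 + t² + 25*t/9)
(18 + L(3 - 1*(-5)))² = (18 + (5 + (3 - 1*(-5))² + 25*(3 - 1*(-5))/9))² = (18 + (5 + (3 + 5)² + 25*(3 + 5)/9))² = (18 + (5 + 8² + (25/9)*8))² = (18 + (5 + 64 + 200/9))² = (18 + 821/9)² = (983/9)² = 966289/81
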